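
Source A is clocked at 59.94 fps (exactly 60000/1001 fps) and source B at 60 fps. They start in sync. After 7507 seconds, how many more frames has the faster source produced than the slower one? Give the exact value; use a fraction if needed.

A emits 60000/1001 × 7507 = 450420000/1001 frames; B emits 60 × 7507 = 450420.
Difference = 450420/1001 frames (≈ 449.9700); B is ahead of A.

450420/1001 frames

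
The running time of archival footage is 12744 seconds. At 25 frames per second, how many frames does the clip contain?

Frames = 12744 × 25 = 318600.

318600 frames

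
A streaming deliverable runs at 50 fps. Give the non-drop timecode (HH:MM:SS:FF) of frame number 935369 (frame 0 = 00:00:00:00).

935369 ÷ 50 = 18707 full seconds, remainder 19 frames.
18707 s = 5 h 11 min 47 s.
Timecode: 05:11:47:19.

05:11:47:19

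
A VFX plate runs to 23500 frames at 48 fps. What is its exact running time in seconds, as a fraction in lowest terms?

Running time = 23500 ÷ (48) = 23500 × 1/48 = 5875/12 s.

5875/12 seconds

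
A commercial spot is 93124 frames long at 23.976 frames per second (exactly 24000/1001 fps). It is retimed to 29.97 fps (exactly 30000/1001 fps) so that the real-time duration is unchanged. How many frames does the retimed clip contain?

Target frames = source frames × (target rate / source rate) = 93124 × (30000/1001)/(24000/1001) = 93124 × 5/4 = 116405.

116405 frames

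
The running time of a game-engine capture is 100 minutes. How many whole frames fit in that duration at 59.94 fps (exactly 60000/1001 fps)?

100 min = 6000 s.
Frames = 6000 × 60000/1001 = 360000000/1001 ≈ 359640.3596.
Complete frames: 359640.

359640 frames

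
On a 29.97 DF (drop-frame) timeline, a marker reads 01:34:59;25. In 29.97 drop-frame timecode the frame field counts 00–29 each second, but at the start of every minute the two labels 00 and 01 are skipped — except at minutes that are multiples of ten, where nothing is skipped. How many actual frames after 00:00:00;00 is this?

As if non-drop at 30 labels/s: (1 × 3600 + 34 × 60 + 59) × 30 + 25 = 170995.
Minute boundaries passed: 94; those not divisible by 10: 94 − 9 = 85; dropped labels = 2 × 85 = 170.
Actual frame index = 170995 − 170 = 170825.

170825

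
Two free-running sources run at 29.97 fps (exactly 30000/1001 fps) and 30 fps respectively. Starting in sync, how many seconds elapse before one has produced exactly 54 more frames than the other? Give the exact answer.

1801.8 seconds

The gap grows by |30 − 30000/1001| = 30/1001 frames per second.
Time for a 54-frame gap: 54 ÷ (30/1001) = 1801.8 s.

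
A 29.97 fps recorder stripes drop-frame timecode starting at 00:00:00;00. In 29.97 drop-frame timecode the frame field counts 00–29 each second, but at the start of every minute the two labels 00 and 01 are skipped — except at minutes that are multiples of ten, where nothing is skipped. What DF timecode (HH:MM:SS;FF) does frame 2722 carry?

00:01:30;24

Each 10-minute DF block holds 10 × 60 × 30 − 9 × 2 = 17982 frames. 2722 ÷ 17982 → 0 full blocks, remainder 2722.
Within the partial block the first minute is 1800 frames and each further minute 1798, so 1 further minute boundary passed. Total skipped labels = 18 × 0 + 2 × 1 = 2.
Non-drop label index = 2722 + 2 = 2724; at 30 labels/s that is 00:01:30:24, i.e. DF 00:01:30;24.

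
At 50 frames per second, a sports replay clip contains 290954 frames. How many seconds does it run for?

5819.08 seconds

Running time = 290954 / (50) = 5819.08 s.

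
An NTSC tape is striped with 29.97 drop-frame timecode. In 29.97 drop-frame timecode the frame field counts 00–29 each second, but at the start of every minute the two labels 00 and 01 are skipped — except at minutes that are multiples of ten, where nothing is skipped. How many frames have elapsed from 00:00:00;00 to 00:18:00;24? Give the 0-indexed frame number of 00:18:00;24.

32390

Complete 10-minute blocks: 1, each 17982 frames → 17982.
Remaining 8 whole minutes in the current block: 1800 + 7 × 1798 = 14386 frames.
Within the current minute: 0 × 30 + 24 − 2 = 22 (labels ;00/;01 skipped at this minute). Total = 17982 + 14386 + 22 = 32390.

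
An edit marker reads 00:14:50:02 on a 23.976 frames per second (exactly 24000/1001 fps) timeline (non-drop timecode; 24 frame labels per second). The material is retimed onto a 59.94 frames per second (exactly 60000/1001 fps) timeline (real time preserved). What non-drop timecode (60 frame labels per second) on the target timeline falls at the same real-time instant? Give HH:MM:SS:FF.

Source frame index: (0×3600 + 14×60 + 50) × 24 + 2 = 21362.
Real time: 21362 / (24000/1001) = 10691681/12000 s.
Target frame: (10691681/12000) × (60000/1001) = 53405.
At 60 labels/s: frame 53405 → 00:14:50:05.

00:14:50:05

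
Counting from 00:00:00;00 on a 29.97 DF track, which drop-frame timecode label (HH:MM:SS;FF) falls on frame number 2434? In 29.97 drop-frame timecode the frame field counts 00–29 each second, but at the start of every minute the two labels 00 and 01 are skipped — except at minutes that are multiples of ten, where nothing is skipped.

00:01:21;06

Ten DF minutes hold 17982 frames, so frame 2434 lies in block 0 (frames 0–17981) with 2434 frames into that block.
The block's first minute is 1800 frames and the rest 1798 each; 2434 frames reaches minute 1, so 0 × 18 + 1 × 2 = 2 labels have been skipped so far.
Adding those back, label number 2434 + 2 = 2436 at 30 labels/s is 81 s + 6 f = 0 h 1 min 21 s frame 6, i.e. 00:01:21;06.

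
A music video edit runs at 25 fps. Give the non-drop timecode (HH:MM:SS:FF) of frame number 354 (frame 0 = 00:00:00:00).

00:00:14:04

354 ÷ 25 = 14 full seconds, remainder 4 frames.
14 s = 0 h 0 min 14 s.
Timecode: 00:00:14:04.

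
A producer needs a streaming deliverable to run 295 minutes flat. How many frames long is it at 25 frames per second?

442500 frames

295 min = 17700 s.
Frames = 17700 × 25 = 442500.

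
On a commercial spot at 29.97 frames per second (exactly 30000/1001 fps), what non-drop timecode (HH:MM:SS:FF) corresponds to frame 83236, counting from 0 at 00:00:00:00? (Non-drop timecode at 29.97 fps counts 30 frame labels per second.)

00:46:14:16

83236 ÷ 30 = 2774 full seconds, remainder 16 frames.
2774 s = 0 h 46 min 14 s.
Timecode: 00:46:14:16.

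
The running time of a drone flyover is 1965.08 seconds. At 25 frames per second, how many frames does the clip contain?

Frames = 1965.08 × 25 = 49127.

49127 frames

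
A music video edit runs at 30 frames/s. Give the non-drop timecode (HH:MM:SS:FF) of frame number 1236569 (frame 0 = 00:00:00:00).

11:26:58:29

1236569 ÷ 30 = 41218 full seconds, remainder 29 frames.
41218 s = 11 h 26 min 58 s.
Timecode: 11:26:58:29.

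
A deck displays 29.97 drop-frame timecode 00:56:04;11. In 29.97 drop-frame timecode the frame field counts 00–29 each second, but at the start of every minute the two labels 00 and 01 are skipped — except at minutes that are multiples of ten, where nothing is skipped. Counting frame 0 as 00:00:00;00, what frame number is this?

100829

Complete 10-minute blocks: 5, each 17982 frames → 89910.
Remaining 6 whole minutes in the current block: 1800 + 5 × 1798 = 10790 frames.
Within the current minute: 4 × 30 + 11 − 2 = 129 (labels ;00/;01 skipped at this minute). Total = 89910 + 10790 + 129 = 100829.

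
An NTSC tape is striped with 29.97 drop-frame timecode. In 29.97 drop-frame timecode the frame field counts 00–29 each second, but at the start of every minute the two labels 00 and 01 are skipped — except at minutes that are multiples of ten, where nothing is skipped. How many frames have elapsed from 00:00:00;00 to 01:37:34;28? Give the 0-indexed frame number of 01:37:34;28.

175472

Complete 10-minute blocks: 9, each 17982 frames → 161838.
Remaining 7 whole minutes in the current block: 1800 + 6 × 1798 = 12588 frames.
Within the current minute: 34 × 30 + 28 − 2 = 1046 (labels ;00/;01 skipped at this minute). Total = 161838 + 12588 + 1046 = 175472.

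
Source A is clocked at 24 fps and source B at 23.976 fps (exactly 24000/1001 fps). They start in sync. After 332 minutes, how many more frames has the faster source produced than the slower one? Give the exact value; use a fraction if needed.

332 min = 19920 s.
A emits 24 × 19920 = 478080 frames; B emits 24000/1001 × 19920 = 478080000/1001.
Difference = 478080/1001 frames (≈ 477.6024); B is behind A.

478080/1001 frames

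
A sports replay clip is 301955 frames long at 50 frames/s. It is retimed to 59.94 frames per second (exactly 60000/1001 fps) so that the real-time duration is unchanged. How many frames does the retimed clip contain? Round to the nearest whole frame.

Frames at target rate = 301955 × (60000/1001) / (50) = 362346000/1001 ≈ 361984.016.
Nearest whole frame: 361984.

361984 frames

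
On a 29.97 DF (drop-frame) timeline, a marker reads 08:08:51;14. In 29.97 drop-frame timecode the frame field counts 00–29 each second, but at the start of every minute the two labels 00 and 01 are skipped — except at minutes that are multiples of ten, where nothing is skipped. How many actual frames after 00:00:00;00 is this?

879064

As if non-drop at 30 labels/s: (8 × 3600 + 8 × 60 + 51) × 30 + 14 = 879944.
Minute boundaries passed: 488; those not divisible by 10: 488 − 48 = 440; dropped labels = 2 × 440 = 880.
Actual frame index = 879944 − 880 = 879064.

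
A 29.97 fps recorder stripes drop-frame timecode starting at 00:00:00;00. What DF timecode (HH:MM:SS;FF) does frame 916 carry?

Each 10-minute DF block holds 10 × 60 × 30 − 9 × 2 = 17982 frames. 916 ÷ 17982 → 0 full blocks, remainder 916.
Within the partial block the first minute is 1800 frames and each further minute 1798, so 0 further minute boundaries passed. Total skipped labels = 18 × 0 + 2 × 0 = 0.
Non-drop label index = 916 + 0 = 916; at 30 labels/s that is 00:00:30:16, i.e. DF 00:00:30;16.

00:00:30;16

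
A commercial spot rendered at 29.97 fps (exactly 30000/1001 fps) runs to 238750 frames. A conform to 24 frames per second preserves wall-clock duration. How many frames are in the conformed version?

Target frames = source frames × (target rate / source rate) = 238750 × (24)/(30000/1001) = 238750 × 1001/1250 = 191191.

191191 frames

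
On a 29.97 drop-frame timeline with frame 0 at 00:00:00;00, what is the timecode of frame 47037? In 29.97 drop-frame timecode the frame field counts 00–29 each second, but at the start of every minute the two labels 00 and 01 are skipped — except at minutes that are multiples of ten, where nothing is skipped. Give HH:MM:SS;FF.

Each 10-minute DF block holds 10 × 60 × 30 − 9 × 2 = 17982 frames. 47037 ÷ 17982 → 2 full blocks, remainder 11073.
Within the partial block the first minute is 1800 frames and each further minute 1798, so 6 further minute boundaries passed. Total skipped labels = 18 × 2 + 2 × 6 = 48.
Non-drop label index = 47037 + 48 = 47085; at 30 labels/s that is 00:26:09:15, i.e. DF 00:26:09;15.

00:26:09;15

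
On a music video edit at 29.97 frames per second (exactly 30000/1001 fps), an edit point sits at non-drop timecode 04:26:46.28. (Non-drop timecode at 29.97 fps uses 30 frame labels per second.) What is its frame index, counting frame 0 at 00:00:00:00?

Total seconds to the label: (4 × 3600 + 26 × 60 + 46) = 16006.
Frame index = 16006 × 30 + 28 = 480208.

frame 480208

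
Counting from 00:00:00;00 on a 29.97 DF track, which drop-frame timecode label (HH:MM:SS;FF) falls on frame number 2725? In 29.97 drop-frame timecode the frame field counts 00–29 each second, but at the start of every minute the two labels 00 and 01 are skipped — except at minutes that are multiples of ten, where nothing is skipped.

Ten DF minutes hold 17982 frames, so frame 2725 lies in block 0 (frames 0–17981) with 2725 frames into that block.
The block's first minute is 1800 frames and the rest 1798 each; 2725 frames reaches minute 1, so 0 × 18 + 1 × 2 = 2 labels have been skipped so far.
Adding those back, label number 2725 + 2 = 2727 at 30 labels/s is 90 s + 27 f = 0 h 1 min 30 s frame 27, i.e. 00:01:30;27.

00:01:30;27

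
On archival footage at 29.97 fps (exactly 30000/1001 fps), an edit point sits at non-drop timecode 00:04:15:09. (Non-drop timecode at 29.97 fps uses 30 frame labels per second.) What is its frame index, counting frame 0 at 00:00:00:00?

7659

Total seconds to the label: (0 × 3600 + 4 × 60 + 15) = 255.
Frame index = 255 × 30 + 9 = 7659.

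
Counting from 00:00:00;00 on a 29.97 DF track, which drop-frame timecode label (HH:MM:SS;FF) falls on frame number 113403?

01:03:03;27

Ten DF minutes hold 17982 frames, so frame 113403 lies in block 6 (frames 107892–125873) with 5511 frames into that block.
The block's first minute is 1800 frames and the rest 1798 each; 5511 frames reaches minute 3, so 6 × 18 + 3 × 2 = 114 labels have been skipped so far.
Adding those back, label number 113403 + 114 = 113517 at 30 labels/s is 3783 s + 27 f = 1 h 3 min 3 s frame 27, i.e. 01:03:03;27.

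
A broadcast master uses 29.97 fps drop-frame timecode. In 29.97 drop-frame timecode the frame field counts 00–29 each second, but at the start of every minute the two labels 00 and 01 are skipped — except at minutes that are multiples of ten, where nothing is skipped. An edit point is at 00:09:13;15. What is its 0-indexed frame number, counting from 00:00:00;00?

As if non-drop at 30 labels/s: (0 × 3600 + 9 × 60 + 13) × 30 + 15 = 16605.
Minute boundaries passed: 9; those not divisible by 10: 9 − 0 = 9; dropped labels = 2 × 9 = 18.
Actual frame index = 16605 − 18 = 16587.

16587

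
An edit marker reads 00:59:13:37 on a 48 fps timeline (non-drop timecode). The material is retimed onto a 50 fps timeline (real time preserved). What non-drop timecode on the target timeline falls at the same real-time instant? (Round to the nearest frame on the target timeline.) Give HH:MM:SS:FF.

00:59:13:39

Source frame index: (0×3600 + 59×60 + 13) × 48 + 37 = 170581.
Real time: 170581 / (48) = 170581/48 s.
Target frame: (170581/48) × (50) = 4264525/24 ≈ 177688.542 → 177689.
At 50 labels/s: frame 177689 → 00:59:13:39.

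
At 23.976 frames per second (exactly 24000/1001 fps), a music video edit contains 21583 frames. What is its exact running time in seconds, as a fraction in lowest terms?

21604583/24000 seconds

Running time = 21583 ÷ (24000/1001) = 21583 × 1001/24000 = 21604583/24000 s.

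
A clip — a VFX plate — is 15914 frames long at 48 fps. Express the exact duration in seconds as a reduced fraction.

Running time = 15914 ÷ (48) = 15914 × 1/48 = 7957/24 s.

7957/24 seconds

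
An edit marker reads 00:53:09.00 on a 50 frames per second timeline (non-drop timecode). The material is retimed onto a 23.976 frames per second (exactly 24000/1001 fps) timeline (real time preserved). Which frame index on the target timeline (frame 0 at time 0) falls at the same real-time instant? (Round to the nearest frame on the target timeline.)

frame 76460

Source frame index: (0×3600 + 53×60 + 9) × 50 + 0 = 159450.
Real time: 159450 / (50) = 3189 s.
Target frame: (3189) × (24000/1001) = 76536000/1001 ≈ 76459.540 → 76460.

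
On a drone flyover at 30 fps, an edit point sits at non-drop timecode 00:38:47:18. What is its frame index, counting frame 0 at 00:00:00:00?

69828

Total seconds to the label: (0 × 3600 + 38 × 60 + 47) = 2327.
Frame index = 2327 × 30 + 18 = 69828.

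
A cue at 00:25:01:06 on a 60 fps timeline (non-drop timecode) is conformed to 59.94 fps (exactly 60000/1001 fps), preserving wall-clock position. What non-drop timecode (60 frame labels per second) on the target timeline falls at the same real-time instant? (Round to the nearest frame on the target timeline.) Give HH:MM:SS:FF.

00:24:59:36

Source frame index: (0×3600 + 25×60 + 1) × 60 + 6 = 90066.
Real time: 90066 / (60) = 15011/10 s.
Target frame: (15011/10) × (60000/1001) = 90066000/1001 ≈ 89976.024 → 89976.
At 60 labels/s: frame 89976 → 00:24:59:36.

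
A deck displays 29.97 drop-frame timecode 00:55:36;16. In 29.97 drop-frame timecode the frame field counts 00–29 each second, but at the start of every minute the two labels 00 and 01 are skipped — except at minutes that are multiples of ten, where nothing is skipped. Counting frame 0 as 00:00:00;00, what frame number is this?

As if non-drop at 30 labels/s: (0 × 3600 + 55 × 60 + 36) × 30 + 16 = 100096.
Minute boundaries passed: 55; those not divisible by 10: 55 − 5 = 50; dropped labels = 2 × 50 = 100.
Actual frame index = 100096 − 100 = 99996.

99996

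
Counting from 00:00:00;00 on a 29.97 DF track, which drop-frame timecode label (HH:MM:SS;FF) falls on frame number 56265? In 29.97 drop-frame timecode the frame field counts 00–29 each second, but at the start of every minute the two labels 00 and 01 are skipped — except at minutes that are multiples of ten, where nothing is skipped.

Ten DF minutes hold 17982 frames, so frame 56265 lies in block 3 (frames 53946–71927) with 2319 frames into that block.
The block's first minute is 1800 frames and the rest 1798 each; 2319 frames reaches minute 1, so 3 × 18 + 1 × 2 = 56 labels have been skipped so far.
Adding those back, label number 56265 + 56 = 56321 at 30 labels/s is 1877 s + 11 f = 0 h 31 min 17 s frame 11, i.e. 00:31:17;11.

00:31:17;11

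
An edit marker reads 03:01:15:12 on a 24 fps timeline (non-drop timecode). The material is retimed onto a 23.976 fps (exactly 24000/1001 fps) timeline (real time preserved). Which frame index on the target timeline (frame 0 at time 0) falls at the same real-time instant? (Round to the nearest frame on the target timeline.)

frame 260751

Source frame index: (3×3600 + 1×60 + 15) × 24 + 12 = 261012.
Real time: 261012 / (24) = 21751/2 s.
Target frame: (21751/2) × (24000/1001) = 261012000/1001 ≈ 260751.249 → 260751.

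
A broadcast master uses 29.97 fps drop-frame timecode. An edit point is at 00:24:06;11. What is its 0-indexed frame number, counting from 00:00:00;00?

43347

As if non-drop at 30 labels/s: (0 × 3600 + 24 × 60 + 6) × 30 + 11 = 43391.
Minute boundaries passed: 24; those not divisible by 10: 24 − 2 = 22; dropped labels = 2 × 22 = 44.
Actual frame index = 43391 − 44 = 43347.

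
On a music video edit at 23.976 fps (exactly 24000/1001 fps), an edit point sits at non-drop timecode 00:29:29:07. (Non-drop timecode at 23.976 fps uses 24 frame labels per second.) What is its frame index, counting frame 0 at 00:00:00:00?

Total seconds to the label: (0 × 3600 + 29 × 60 + 29) = 1769.
Frame index = 1769 × 24 + 7 = 42463.

42463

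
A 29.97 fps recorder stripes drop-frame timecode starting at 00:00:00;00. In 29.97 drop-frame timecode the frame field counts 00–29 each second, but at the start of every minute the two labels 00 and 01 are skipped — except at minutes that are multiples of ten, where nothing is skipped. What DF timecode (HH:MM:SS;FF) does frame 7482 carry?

00:04:09;20

Ten DF minutes hold 17982 frames, so frame 7482 lies in block 0 (frames 0–17981) with 7482 frames into that block.
The block's first minute is 1800 frames and the rest 1798 each; 7482 frames reaches minute 4, so 0 × 18 + 4 × 2 = 8 labels have been skipped so far.
Adding those back, label number 7482 + 8 = 7490 at 30 labels/s is 249 s + 20 f = 0 h 4 min 9 s frame 20, i.e. 00:04:09;20.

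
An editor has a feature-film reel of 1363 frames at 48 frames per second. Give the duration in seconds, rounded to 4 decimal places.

28.3958 seconds

Running time = 1363 × 1/48 = 1363/48 s ≈ 28.3958 s.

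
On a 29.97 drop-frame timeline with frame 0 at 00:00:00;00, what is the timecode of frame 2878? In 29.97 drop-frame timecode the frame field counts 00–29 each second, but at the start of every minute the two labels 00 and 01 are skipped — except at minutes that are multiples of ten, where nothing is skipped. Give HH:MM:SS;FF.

00:01:36;00

Ten DF minutes hold 17982 frames, so frame 2878 lies in block 0 (frames 0–17981) with 2878 frames into that block.
The block's first minute is 1800 frames and the rest 1798 each; 2878 frames reaches minute 1, so 0 × 18 + 1 × 2 = 2 labels have been skipped so far.
Adding those back, label number 2878 + 2 = 2880 at 30 labels/s is 96 s + 0 f = 0 h 1 min 36 s frame 0, i.e. 00:01:36;00.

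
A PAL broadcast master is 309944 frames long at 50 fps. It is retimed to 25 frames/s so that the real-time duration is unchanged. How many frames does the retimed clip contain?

Target frames = source frames × (target rate / source rate) = 309944 × (25)/(50) = 309944 × 1/2 = 154972.

154972 frames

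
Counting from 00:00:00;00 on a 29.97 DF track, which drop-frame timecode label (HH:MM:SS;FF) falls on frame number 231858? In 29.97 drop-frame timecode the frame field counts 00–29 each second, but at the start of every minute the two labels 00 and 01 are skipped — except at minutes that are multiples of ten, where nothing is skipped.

Ten DF minutes hold 17982 frames, so frame 231858 lies in block 12 (frames 215784–233765) with 16074 frames into that block.
The block's first minute is 1800 frames and the rest 1798 each; 16074 frames reaches minute 8, so 12 × 18 + 8 × 2 = 232 labels have been skipped so far.
Adding those back, label number 231858 + 232 = 232090 at 30 labels/s is 7736 s + 10 f = 2 h 8 min 56 s frame 10, i.e. 02:08:56;10.

02:08:56;10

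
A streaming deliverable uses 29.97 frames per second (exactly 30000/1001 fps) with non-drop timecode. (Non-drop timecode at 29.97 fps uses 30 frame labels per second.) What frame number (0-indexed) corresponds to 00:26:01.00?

Total seconds to the label: (0 × 3600 + 26 × 60 + 1) = 1561.
Frame index = 1561 × 30 + 0 = 46830.

46830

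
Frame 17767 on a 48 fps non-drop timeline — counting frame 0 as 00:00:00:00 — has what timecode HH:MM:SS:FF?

17767 ÷ 48 = 370 full seconds, remainder 7 frames.
370 s = 0 h 6 min 10 s.
Timecode: 00:06:10:07.

00:06:10:07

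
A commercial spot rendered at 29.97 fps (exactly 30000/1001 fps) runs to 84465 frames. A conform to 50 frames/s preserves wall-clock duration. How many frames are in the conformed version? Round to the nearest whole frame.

Frames at target rate = 84465 × (50) / (30000/1001) = 5636631/40 ≈ 140915.775.
Nearest whole frame: 140916.

140916 frames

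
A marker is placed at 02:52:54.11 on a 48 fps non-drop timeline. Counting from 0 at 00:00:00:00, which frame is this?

497963

Total seconds to the label: (2 × 3600 + 52 × 60 + 54) = 10374.
Frame index = 10374 × 48 + 11 = 497963.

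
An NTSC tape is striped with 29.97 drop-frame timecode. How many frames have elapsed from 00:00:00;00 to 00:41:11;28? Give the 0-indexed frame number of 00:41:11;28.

74084

Complete 10-minute blocks: 4, each 17982 frames → 71928.
Remaining 1 whole minute in the current block: 1800 + 0 × 1798 = 1800 frames.
Within the current minute: 11 × 30 + 28 − 2 = 356 (labels ;00/;01 skipped at this minute). Total = 71928 + 1800 + 356 = 74084.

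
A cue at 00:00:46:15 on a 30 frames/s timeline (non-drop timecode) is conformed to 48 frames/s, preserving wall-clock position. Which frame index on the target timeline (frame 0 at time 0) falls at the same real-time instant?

Source frame index: (0×3600 + 0×60 + 46) × 30 + 15 = 1395.
Real time: 1395 / (30) = 93/2 s.
Target frame: (93/2) × (48) = 2232.

frame 2232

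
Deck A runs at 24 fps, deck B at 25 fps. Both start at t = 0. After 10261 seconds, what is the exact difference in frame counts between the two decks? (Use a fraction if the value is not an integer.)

10261 frames

A emits 24 × 10261 = 246264 frames; B emits 25 × 10261 = 256525.
Difference = 10261 frames; B is ahead of A.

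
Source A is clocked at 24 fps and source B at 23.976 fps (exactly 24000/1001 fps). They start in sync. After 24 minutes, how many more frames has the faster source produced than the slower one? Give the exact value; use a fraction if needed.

24 min = 1440 s.
A emits 24 × 1440 = 34560 frames; B emits 24000/1001 × 1440 = 34560000/1001.
Difference = 34560/1001 frames (≈ 34.5255); B is behind A.

34560/1001 frames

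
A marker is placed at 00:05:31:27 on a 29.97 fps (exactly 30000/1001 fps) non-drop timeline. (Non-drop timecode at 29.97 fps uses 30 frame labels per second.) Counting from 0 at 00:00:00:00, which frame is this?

9957

Total seconds to the label: (0 × 3600 + 5 × 60 + 31) = 331.
Frame index = 331 × 30 + 27 = 9957.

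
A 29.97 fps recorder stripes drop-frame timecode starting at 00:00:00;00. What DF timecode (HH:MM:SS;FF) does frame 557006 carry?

Each 10-minute DF block holds 10 × 60 × 30 − 9 × 2 = 17982 frames. 557006 ÷ 17982 → 30 full blocks, remainder 17546.
Within the partial block the first minute is 1800 frames and each further minute 1798, so 9 further minute boundaries passed. Total skipped labels = 18 × 30 + 2 × 9 = 558.
Non-drop label index = 557006 + 558 = 557564; at 30 labels/s that is 05:09:45:14, i.e. DF 05:09:45;14.

05:09:45;14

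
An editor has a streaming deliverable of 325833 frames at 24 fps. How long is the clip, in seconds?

Running time = 325833 / (24) = 13576.375 s.

13576.375 seconds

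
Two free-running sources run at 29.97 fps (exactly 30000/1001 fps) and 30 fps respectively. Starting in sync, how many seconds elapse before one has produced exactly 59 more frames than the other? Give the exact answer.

The gap grows by |30 − 30000/1001| = 30/1001 frames per second.
Time for a 59-frame gap: 59 ÷ (30/1001) = 59059/30 s.

59059/30 seconds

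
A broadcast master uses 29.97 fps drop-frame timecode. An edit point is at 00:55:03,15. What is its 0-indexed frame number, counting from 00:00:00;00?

99005

Complete 10-minute blocks: 5, each 17982 frames → 89910.
Remaining 5 whole minutes in the current block: 1800 + 4 × 1798 = 8992 frames.
Within the current minute: 3 × 30 + 15 − 2 = 103 (labels ;00/;01 skipped at this minute). Total = 89910 + 8992 + 103 = 99005.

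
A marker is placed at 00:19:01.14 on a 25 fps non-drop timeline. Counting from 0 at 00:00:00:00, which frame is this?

Total seconds to the label: (0 × 3600 + 19 × 60 + 1) = 1141.
Frame index = 1141 × 25 + 14 = 28539.

frame 28539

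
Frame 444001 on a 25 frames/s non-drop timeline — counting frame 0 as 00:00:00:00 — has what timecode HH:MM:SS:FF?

04:56:00:01

444001 ÷ 25 = 17760 full seconds, remainder 1 frame.
17760 s = 4 h 56 min 0 s.
Timecode: 04:56:00:01.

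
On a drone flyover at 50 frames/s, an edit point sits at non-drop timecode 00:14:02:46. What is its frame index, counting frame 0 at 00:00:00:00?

Total seconds to the label: (0 × 3600 + 14 × 60 + 2) = 842.
Frame index = 842 × 50 + 46 = 42146.

frame 42146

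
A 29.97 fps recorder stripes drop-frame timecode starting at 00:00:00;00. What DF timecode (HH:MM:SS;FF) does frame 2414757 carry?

Each 10-minute DF block holds 10 × 60 × 30 − 9 × 2 = 17982 frames. 2414757 ÷ 17982 → 134 full blocks, remainder 5169.
Within the partial block the first minute is 1800 frames and each further minute 1798, so 2 further minute boundaries passed. Total skipped labels = 18 × 134 + 2 × 2 = 2416.
Non-drop label index = 2414757 + 2416 = 2417173; at 30 labels/s that is 22:22:52:13, i.e. DF 22:22:52;13.

22:22:52;13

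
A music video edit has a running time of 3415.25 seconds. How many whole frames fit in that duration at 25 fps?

Frames = 3415.25 × 25 = 341525/4 ≈ 85381.2500.
Complete frames: 85381.

85381 frames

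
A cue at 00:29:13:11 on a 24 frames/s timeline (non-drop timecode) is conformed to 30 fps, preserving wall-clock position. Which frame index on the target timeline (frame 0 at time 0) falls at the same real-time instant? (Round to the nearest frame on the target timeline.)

Source frame index: (0×3600 + 29×60 + 13) × 24 + 11 = 42083.
Real time: 42083 / (24) = 42083/24 s.
Target frame: (42083/24) × (30) = 210415/4 ≈ 52603.750 → 52604.

frame 52604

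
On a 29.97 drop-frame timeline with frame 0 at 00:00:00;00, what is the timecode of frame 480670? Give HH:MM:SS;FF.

Ten DF minutes hold 17982 frames, so frame 480670 lies in block 26 (frames 467532–485513) with 13138 frames into that block.
The block's first minute is 1800 frames and the rest 1798 each; 13138 frames reaches minute 7, so 26 × 18 + 7 × 2 = 482 labels have been skipped so far.
Adding those back, label number 480670 + 482 = 481152 at 30 labels/s is 16038 s + 12 f = 4 h 27 min 18 s frame 12, i.e. 04:27:18;12.

04:27:18;12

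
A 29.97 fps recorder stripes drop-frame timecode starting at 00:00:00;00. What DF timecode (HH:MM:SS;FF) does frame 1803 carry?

00:01:00;05

Each 10-minute DF block holds 10 × 60 × 30 − 9 × 2 = 17982 frames. 1803 ÷ 17982 → 0 full blocks, remainder 1803.
Within the partial block the first minute is 1800 frames and each further minute 1798, so 1 further minute boundary passed. Total skipped labels = 18 × 0 + 2 × 1 = 2.
Non-drop label index = 1803 + 2 = 1805; at 30 labels/s that is 00:01:00:05, i.e. DF 00:01:00;05.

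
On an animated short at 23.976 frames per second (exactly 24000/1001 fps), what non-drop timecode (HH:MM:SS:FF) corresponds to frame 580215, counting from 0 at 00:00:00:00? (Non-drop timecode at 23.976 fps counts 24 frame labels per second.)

580215 ÷ 24 = 24175 full seconds, remainder 15 frames.
24175 s = 6 h 42 min 55 s.
Timecode: 06:42:55:15.

06:42:55:15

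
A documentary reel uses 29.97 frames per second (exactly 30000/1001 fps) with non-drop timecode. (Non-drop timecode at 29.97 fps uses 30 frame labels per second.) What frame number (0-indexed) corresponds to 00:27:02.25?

frame 48685

Total seconds to the label: (0 × 3600 + 27 × 60 + 2) = 1622.
Frame index = 1622 × 30 + 25 = 48685.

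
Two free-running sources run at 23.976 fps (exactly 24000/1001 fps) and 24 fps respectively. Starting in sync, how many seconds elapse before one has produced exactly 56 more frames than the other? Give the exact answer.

7007/3 seconds

The gap grows by |24 − 24000/1001| = 24/1001 frames per second.
Time for a 56-frame gap: 56 ÷ (24/1001) = 7007/3 s.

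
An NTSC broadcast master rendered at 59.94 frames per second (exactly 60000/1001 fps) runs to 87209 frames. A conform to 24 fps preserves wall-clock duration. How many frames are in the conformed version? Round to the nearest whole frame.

Frames at target rate = 87209 × (24) / (60000/1001) = 87296209/2500 ≈ 34918.484.
Nearest whole frame: 34918.

34918 frames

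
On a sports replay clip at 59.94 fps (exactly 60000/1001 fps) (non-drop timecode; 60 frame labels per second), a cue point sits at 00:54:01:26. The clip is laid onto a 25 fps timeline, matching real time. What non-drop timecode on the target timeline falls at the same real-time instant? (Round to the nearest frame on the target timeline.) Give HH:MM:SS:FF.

00:54:04:17

Source frame index: (0×3600 + 54×60 + 1) × 60 + 26 = 194486.
Real time: 194486 / (60000/1001) = 97340243/30000 s.
Target frame: (97340243/30000) × (25) = 97340243/1200 ≈ 81116.869 → 81117.
At 25 labels/s: frame 81117 → 00:54:04:17.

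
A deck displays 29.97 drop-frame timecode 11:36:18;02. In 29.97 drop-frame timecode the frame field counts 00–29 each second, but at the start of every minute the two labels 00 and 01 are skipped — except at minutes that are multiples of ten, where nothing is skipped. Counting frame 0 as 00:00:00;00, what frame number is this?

Complete 10-minute blocks: 69, each 17982 frames → 1240758.
Remaining 6 whole minutes in the current block: 1800 + 5 × 1798 = 10790 frames.
Within the current minute: 18 × 30 + 2 − 2 = 540 (labels ;00/;01 skipped at this minute). Total = 1240758 + 10790 + 540 = 1252088.

1252088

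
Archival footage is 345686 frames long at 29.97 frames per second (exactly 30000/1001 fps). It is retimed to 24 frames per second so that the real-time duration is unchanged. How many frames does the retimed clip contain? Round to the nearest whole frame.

276825 frames

Frames at target rate = 345686 × (24) / (30000/1001) = 173015843/625 ≈ 276825.349.
Nearest whole frame: 276825.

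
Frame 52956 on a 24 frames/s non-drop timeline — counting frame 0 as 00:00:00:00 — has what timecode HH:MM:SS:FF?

52956 ÷ 24 = 2206 full seconds, remainder 12 frames.
2206 s = 0 h 36 min 46 s.
Timecode: 00:36:46:12.

00:36:46:12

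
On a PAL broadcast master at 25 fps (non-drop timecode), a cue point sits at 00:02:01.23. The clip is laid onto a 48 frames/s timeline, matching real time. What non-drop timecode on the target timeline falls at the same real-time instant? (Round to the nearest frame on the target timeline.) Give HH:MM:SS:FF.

Source frame index: (0×3600 + 2×60 + 1) × 25 + 23 = 3048.
Real time: 3048 / (25) = 3048/25 s.
Target frame: (3048/25) × (48) = 146304/25 ≈ 5852.160 → 5852.
At 48 labels/s: frame 5852 → 00:02:01:44.

00:02:01:44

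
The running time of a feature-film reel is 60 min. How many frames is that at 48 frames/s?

60 min = 3600 s.
Frames = 3600 × 48 = 172800.

172800 frames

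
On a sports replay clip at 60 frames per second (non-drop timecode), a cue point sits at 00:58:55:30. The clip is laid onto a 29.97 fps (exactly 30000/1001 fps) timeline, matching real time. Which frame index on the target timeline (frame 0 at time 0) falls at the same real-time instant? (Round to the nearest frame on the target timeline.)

Source frame index: (0×3600 + 58×60 + 55) × 60 + 30 = 212130.
Real time: 212130 / (60) = 7071/2 s.
Target frame: (7071/2) × (30000/1001) = 106065000/1001 ≈ 105959.041 → 105959.

frame 105959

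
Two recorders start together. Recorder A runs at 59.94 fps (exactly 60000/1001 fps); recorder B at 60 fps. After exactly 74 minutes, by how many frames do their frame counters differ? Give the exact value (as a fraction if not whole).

74 min = 4440 s.
A emits 60000/1001 × 4440 = 266400000/1001 frames; B emits 60 × 4440 = 266400.
Difference = 266400/1001 frames (≈ 266.1339); B is ahead of A.

266400/1001 frames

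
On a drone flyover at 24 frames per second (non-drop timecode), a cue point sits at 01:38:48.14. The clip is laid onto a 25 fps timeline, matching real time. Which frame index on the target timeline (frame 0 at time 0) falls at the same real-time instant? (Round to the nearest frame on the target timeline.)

frame 148215

Source frame index: (1×3600 + 38×60 + 48) × 24 + 14 = 142286.
Real time: 142286 / (24) = 71143/12 s.
Target frame: (71143/12) × (25) = 1778575/12 ≈ 148214.583 → 148215.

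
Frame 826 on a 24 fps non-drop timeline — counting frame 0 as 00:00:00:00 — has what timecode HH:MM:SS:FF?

826 ÷ 24 = 34 full seconds, remainder 10 frames.
34 s = 0 h 0 min 34 s.
Timecode: 00:00:34:10.

00:00:34:10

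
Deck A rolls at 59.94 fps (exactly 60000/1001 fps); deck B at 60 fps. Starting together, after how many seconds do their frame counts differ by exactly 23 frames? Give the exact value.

23023/60 seconds

The gap grows by |60 − 60000/1001| = 60/1001 frames per second.
Time for a 23-frame gap: 23 ÷ (60/1001) = 23023/60 s.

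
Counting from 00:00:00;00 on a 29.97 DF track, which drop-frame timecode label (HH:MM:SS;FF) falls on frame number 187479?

01:44:15;17

Each 10-minute DF block holds 10 × 60 × 30 − 9 × 2 = 17982 frames. 187479 ÷ 17982 → 10 full blocks, remainder 7659.
Within the partial block the first minute is 1800 frames and each further minute 1798, so 4 further minute boundaries passed. Total skipped labels = 18 × 10 + 2 × 4 = 188.
Non-drop label index = 187479 + 188 = 187667; at 30 labels/s that is 01:44:15:17, i.e. DF 01:44:15;17.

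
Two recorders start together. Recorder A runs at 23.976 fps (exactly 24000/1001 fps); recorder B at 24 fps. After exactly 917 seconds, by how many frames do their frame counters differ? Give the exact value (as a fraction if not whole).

A emits 24000/1001 × 917 = 3144000/143 frames; B emits 24 × 917 = 22008.
Difference = 3144/143 frames (≈ 21.9860); B is ahead of A.

3144/143 frames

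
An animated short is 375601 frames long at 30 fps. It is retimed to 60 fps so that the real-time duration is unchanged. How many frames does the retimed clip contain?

751202 frames

Frames at target rate = 375601 × (60) / (30) = 751202.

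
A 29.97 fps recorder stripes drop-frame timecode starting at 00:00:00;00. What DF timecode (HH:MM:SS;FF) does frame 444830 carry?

Ten DF minutes hold 17982 frames, so frame 444830 lies in block 24 (frames 431568–449549) with 13262 frames into that block.
The block's first minute is 1800 frames and the rest 1798 each; 13262 frames reaches minute 7, so 24 × 18 + 7 × 2 = 446 labels have been skipped so far.
Adding those back, label number 444830 + 446 = 445276 at 30 labels/s is 14842 s + 16 f = 4 h 7 min 22 s frame 16, i.e. 04:07:22;16.

04:07:22;16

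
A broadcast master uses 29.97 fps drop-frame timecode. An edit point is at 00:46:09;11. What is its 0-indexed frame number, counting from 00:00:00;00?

82997

Complete 10-minute blocks: 4, each 17982 frames → 71928.
Remaining 6 whole minutes in the current block: 1800 + 5 × 1798 = 10790 frames.
Within the current minute: 9 × 30 + 11 − 2 = 279 (labels ;00/;01 skipped at this minute). Total = 71928 + 10790 + 279 = 82997.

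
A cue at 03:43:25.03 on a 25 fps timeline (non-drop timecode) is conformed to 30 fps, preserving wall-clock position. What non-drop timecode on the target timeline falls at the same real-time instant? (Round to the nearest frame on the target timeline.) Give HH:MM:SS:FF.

Source frame index: (3×3600 + 43×60 + 25) × 25 + 3 = 335128.
Real time: 335128 / (25) = 335128/25 s.
Target frame: (335128/25) × (30) = 2010768/5 ≈ 402153.600 → 402154.
At 30 labels/s: frame 402154 → 03:43:25:04.

03:43:25:04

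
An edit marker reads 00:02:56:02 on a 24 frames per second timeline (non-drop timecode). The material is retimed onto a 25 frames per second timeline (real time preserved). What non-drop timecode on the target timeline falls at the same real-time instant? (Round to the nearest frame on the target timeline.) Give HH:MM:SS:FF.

Source frame index: (0×3600 + 2×60 + 56) × 24 + 2 = 4226.
Real time: 4226 / (24) = 2113/12 s.
Target frame: (2113/12) × (25) = 52825/12 ≈ 4402.083 → 4402.
At 25 labels/s: frame 4402 → 00:02:56:02.

00:02:56:02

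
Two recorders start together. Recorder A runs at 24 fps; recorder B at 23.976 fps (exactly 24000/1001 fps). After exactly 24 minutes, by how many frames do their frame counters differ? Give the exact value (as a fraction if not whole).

24 min = 1440 s.
A emits 24 × 1440 = 34560 frames; B emits 24000/1001 × 1440 = 34560000/1001.
Difference = 34560/1001 frames (≈ 34.5255); B is behind A.

34560/1001 frames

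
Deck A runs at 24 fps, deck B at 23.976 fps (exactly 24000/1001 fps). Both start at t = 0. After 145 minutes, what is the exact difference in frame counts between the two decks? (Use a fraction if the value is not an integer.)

145 min = 8700 s.
A emits 24 × 8700 = 208800 frames; B emits 24000/1001 × 8700 = 208800000/1001.
Difference = 208800/1001 frames (≈ 208.5914); B is behind A.

208800/1001 frames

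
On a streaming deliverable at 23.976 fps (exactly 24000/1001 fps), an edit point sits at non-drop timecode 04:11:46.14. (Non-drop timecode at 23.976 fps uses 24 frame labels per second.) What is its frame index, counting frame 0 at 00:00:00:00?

362558

Total seconds to the label: (4 × 3600 + 11 × 60 + 46) = 15106.
Frame index = 15106 × 24 + 14 = 362558.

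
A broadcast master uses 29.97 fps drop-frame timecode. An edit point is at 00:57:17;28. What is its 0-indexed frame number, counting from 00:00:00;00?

As if non-drop at 30 labels/s: (0 × 3600 + 57 × 60 + 17) × 30 + 28 = 103138.
Minute boundaries passed: 57; those not divisible by 10: 57 − 5 = 52; dropped labels = 2 × 52 = 104.
Actual frame index = 103138 − 104 = 103034.

103034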